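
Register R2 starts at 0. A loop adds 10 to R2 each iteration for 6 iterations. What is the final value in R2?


Starting value: R2 = 0
  Iter 1: R2 = 0 + 10 = 10
  Iter 2: R2 = 10 + 10 = 20
  Iter 3: R2 = 20 + 10 = 30
  Iter 4: R2 = 30 + 10 = 40
  Iter 5: R2 = 40 + 10 = 50
  Iter 6: R2 = 50 + 10 = 60
Final: R2 = 60

60


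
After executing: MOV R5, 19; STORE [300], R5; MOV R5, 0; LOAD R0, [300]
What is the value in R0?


Register and memory trace:
  MOV R5, 19  → R5 = 19
  STORE [300], R5  → mem[300] = 19
  MOV R5, 0  → R5 = 0
  LOAD R0, [300]  → R0 = mem[300] = 19
Final: R0 = 19

19


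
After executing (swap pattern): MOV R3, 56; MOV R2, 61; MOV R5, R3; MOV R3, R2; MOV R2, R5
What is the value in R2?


Register state trace (swap pattern):
  MOV R3, 56  → R3 = 56
  MOV R2, 61  → R2 = 61
  MOV R5, R3  → R5 = 56  (save R3)
  MOV R3, R2  → R3 = 61  (R3 gets R2's value)
  MOV R2, R5  → R2 = 56  (R2 gets saved value)
Final: R2 = 56

56


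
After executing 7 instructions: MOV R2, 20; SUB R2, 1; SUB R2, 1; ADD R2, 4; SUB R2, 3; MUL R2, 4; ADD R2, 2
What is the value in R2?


Register state trace:
  MOV R2, 20  → R2 = 20
  SUB R2, 1  → R2 = 20 - 1 = 19
  SUB R2, 1  → R2 = 19 - 1 = 18
  ADD R2, 4  → R2 = 18 + 4 = 22
  SUB R2, 3  → R2 = 22 - 3 = 19
  MUL R2, 4  → R2 = 19 * 4 = 76
  ADD R2, 2  → R2 = 76 + 2 = 78
Final: R2 = 78

78


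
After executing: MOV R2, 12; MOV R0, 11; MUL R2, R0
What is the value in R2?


Register state trace:
  MOV R2, 12  → R2 = 12
  MOV R0, 11  → R0 = 11
  MUL R2, R0  → R2 = 12 * 11 = 132
Final: R2 = 132

132


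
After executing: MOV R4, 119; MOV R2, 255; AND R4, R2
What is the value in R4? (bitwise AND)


Register state trace:
  MOV R4, 119  → R4 = 119 (0b01110111)
  MOV R2, 255  → R2 = 255 (0b11111111)
  AND R4, R2  → R4 = 119 AND 255 = 119 (0b01110111)
Final: R4 = 119

119


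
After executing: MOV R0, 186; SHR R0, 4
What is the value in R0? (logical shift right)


Register state trace:
  MOV R0, 186  → R0 = 186
  SHR R0, 4  → R0 = 186 >> 4 = 186 // 2^4 = 11
Final: R0 = 11

11


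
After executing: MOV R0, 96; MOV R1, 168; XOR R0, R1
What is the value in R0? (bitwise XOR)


Register state trace:
  MOV R0, 96  → R0 = 96 (0b01100000)
  MOV R1, 168  → R1 = 168 (0b10101000)
  XOR R0, R1  → R0 = 96 XOR 168 = 200 (0b11001000)
Final: R0 = 200

200


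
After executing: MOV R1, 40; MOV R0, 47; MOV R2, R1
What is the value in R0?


Register state trace:
  MOV R1, 40  → R1 = 40
  MOV R0, 47  → R0 = 47
  MOV R2, R1  → R2 = 40
Final: R0 = 47

47


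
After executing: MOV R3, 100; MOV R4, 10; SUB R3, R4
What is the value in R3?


Register state trace:
  MOV R3, 100  → R3 = 100
  MOV R4, 10  → R4 = 10
  SUB R3, R4  → R3 = 100 - 10 = 90
Final: R3 = 90

90


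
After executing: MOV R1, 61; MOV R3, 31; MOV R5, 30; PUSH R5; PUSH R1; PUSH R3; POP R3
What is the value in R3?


Stack trace (top is rightmost):
  MOV R1, 61  → R1 = 61
  MOV R3, 31  → R3 = 31
  MOV R5, 30  → R5 = 30
  PUSH R5  → stack: [30]
  PUSH R1  → stack: [30, 61]
  PUSH R3  → stack: [30, 61, 31]
  POP R3  → R3 = 31, stack: [30, 61]
Final: R3 = 31

31


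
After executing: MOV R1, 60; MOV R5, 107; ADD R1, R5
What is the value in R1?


Register state trace:
  MOV R1, 60  → R1 = 60
  MOV R5, 107  → R5 = 107
  ADD R1, R5  → R1 = 60 + 107 = 167
Final: R1 = 167

167


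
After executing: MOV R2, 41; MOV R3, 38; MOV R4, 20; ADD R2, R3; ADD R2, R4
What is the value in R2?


Register state trace:
  MOV R2, 41  → R2 = 41
  MOV R3, 38  → R3 = 38
  MOV R4, 20  → R4 = 20
  ADD R2, R3  → R2 = 41 + 38 = 79
  ADD R2, R4  → R2 = 79 + 20 = 99
Final: R2 = 99

99


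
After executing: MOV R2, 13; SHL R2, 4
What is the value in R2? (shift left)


Register state trace:
  MOV R2, 13  → R2 = 13
  SHL R2, 4  → R2 = 13 << 4 = 13 * 2^4 = 208
Final: R2 = 208

208


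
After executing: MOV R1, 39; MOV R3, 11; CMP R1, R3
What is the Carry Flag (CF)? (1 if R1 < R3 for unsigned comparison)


Register state trace:
  MOV R1, 39  → R1 = 39
  MOV R3, 11  → R3 = 11
  CMP R1, R3  → unsigned 39 - 11: no borrow
  39 >= 11, so CF = 0
CF = 0

0


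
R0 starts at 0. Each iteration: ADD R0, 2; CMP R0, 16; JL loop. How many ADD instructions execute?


Loop trace (R0 starts at 0, target 16, step 2):
  ADD #1: R0 = 0 + 2 = 2  → 2 < 16, loop
  ADD #2: R0 = 2 + 2 = 4  → 4 < 16, loop
  ADD #3: R0 = 4 + 2 = 6  → 6 < 16, loop
  ADD #4: R0 = 6 + 2 = 8  → 8 < 16, loop
  ADD #5: R0 = 8 + 2 = 10  → 10 < 16, loop
  ADD #6: R0 = 10 + 2 = 12  → 12 < 16, loop
  ADD #7: R0 = 12 + 2 = 14  → 14 < 16, loop
  ADD #8: R0 = 14 + 2 = 16  → 16 >= 16, exit
Total ADD instructions: 8

8


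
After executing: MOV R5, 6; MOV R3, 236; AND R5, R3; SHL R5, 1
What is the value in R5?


Register state trace:
  MOV R5, 6  → R5 = 6 (0b00000110)
  MOV R3, 236  → R3 = 236 (0b11101100)
  AND R5, R3  → R5 = 6 AND 236 = 4 (0b00000100)
  SHL R5, 1  → R5 = 4 << 1 = 8
Final: R5 = 8

8


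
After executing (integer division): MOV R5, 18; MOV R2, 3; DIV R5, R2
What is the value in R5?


Register state trace:
  MOV R5, 18  → R5 = 18
  MOV R2, 3  → R2 = 3
  DIV R5, R2  → R5 = 18 // 3 = 6
Final: R5 = 6

6


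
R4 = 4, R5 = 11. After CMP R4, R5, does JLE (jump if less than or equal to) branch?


Trace:
  R4 = 4, R5 = 11
  CMP R4, R5  → compares 4 vs 11
  JLE checks: is 4 less than or equal to 11?
  4 < 11, so condition is true
Branch taken: Yes

Yes


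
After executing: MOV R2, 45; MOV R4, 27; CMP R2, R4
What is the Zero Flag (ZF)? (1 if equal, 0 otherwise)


Register state trace:
  MOV R2, 45  → R2 = 45
  MOV R4, 27  → R4 = 27
  CMP R2, R4  → computes 45 - 27 = 18
  Result is nonzero, so values are not equal
ZF = 0

0


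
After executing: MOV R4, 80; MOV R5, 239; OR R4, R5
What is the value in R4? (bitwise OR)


Register state trace:
  MOV R4, 80  → R4 = 80 (0b01010000)
  MOV R5, 239  → R5 = 239 (0b11101111)
  OR R4, R5   → R4 = 80 OR 239 = 255 (0b11111111)
Final: R4 = 255

255


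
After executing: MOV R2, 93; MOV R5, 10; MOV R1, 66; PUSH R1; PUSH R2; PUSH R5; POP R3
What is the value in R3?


Stack trace (top is rightmost):
  MOV R2, 93  → R2 = 93
  MOV R5, 10  → R5 = 10
  MOV R1, 66  → R1 = 66
  PUSH R1  → stack: [66]
  PUSH R2  → stack: [66, 93]
  PUSH R5  → stack: [66, 93, 10]
  POP R3  → R3 = 10, stack: [66, 93]
Final: R3 = 10

10


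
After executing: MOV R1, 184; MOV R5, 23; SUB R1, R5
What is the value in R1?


Register state trace:
  MOV R1, 184  → R1 = 184
  MOV R5, 23  → R5 = 23
  SUB R1, R5  → R1 = 184 - 23 = 161
Final: R1 = 161

161


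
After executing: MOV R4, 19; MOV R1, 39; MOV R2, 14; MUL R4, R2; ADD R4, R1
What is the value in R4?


Register state trace:
  MOV R4, 19  → R4 = 19
  MOV R1, 39  → R1 = 39
  MOV R2, 14  → R2 = 14
  MUL R4, R2  → R4 = 19 * 14 = 266
  ADD R4, R1  → R4 = 266 + 39 = 305
Final: R4 = 305

305


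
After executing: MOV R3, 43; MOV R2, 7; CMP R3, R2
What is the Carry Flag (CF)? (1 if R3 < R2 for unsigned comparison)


Register state trace:
  MOV R3, 43  → R3 = 43
  MOV R2, 7  → R2 = 7
  CMP R3, R2  → unsigned 43 - 7: no borrow
  43 >= 7, so CF = 0
CF = 0

0


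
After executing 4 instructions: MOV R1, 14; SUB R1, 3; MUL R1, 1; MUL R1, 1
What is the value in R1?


Register state trace:
  MOV R1, 14  → R1 = 14
  SUB R1, 3  → R1 = 14 - 3 = 11
  MUL R1, 1  → R1 = 11 * 1 = 11
  MUL R1, 1  → R1 = 11 * 1 = 11
Final: R1 = 11

11


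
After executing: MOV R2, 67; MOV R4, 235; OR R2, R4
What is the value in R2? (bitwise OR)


Register state trace:
  MOV R2, 67  → R2 = 67 (0b01000011)
  MOV R4, 235  → R4 = 235 (0b11101011)
  OR R2, R4   → R2 = 67 OR 235 = 235 (0b11101011)
Final: R2 = 235

235


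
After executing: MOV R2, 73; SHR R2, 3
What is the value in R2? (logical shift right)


Register state trace:
  MOV R2, 73  → R2 = 73
  SHR R2, 3  → R2 = 73 >> 3 = 73 // 2^3 = 9
Final: R2 = 9

9


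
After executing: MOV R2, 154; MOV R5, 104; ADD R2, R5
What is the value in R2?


Register state trace:
  MOV R2, 154  → R2 = 154
  MOV R5, 104  → R5 = 104
  ADD R2, R5  → R2 = 154 + 104 = 258
Final: R2 = 258

258


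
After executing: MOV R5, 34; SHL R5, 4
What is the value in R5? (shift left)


Register state trace:
  MOV R5, 34  → R5 = 34
  SHL R5, 4  → R5 = 34 << 4 = 34 * 2^4 = 544
Final: R5 = 544

544


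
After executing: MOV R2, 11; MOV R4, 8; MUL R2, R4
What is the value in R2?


Register state trace:
  MOV R2, 11  → R2 = 11
  MOV R4, 8  → R4 = 8
  MUL R2, R4  → R2 = 11 * 8 = 88
Final: R2 = 88

88


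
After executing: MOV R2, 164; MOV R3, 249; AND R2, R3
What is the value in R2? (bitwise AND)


Register state trace:
  MOV R2, 164  → R2 = 164 (0b10100100)
  MOV R3, 249  → R3 = 249 (0b11111001)
  AND R2, R3  → R2 = 164 AND 249 = 160 (0b10100000)
Final: R2 = 160

160


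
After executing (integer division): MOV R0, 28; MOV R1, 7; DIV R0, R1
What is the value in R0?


Register state trace:
  MOV R0, 28  → R0 = 28
  MOV R1, 7  → R1 = 7
  DIV R0, R1  → R0 = 28 // 7 = 4
Final: R0 = 4

4


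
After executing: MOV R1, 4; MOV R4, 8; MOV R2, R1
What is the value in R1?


Register state trace:
  MOV R1, 4  → R1 = 4
  MOV R4, 8  → R4 = 8
  MOV R2, R1  → R2 = 4
Final: R1 = 4

4


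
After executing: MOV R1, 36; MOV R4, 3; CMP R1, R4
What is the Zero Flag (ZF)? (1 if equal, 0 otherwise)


Register state trace:
  MOV R1, 36  → R1 = 36
  MOV R4, 3  → R4 = 3
  CMP R1, R4  → computes 36 - 3 = 33
  Result is nonzero, so values are not equal
ZF = 0

0


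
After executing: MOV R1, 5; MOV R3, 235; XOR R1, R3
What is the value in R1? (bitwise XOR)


Register state trace:
  MOV R1, 5  → R1 = 5 (0b00000101)
  MOV R3, 235  → R3 = 235 (0b11101011)
  XOR R1, R3  → R1 = 5 XOR 235 = 238 (0b11101110)
Final: R1 = 238

238


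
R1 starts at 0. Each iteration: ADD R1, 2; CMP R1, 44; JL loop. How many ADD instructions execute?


Loop trace (R1 starts at 0, target 44, step 2):
  ADD #1: R1 = 0 + 2 = 2  → 2 < 44, loop
  ADD #2: R1 = 2 + 2 = 4  → 4 < 44, loop
  ADD #3: R1 = 4 + 2 = 6  → 6 < 44, loop
  ADD #4: R1 = 6 + 2 = 8  → 8 < 44, loop
  ADD #5: R1 = 8 + 2 = 10  → 10 < 44, loop
  ADD #6: R1 = 10 + 2 = 12  → 12 < 44, loop
  ADD #7: R1 = 12 + 2 = 14  → 14 < 44, loop
  ADD #8: R1 = 14 + 2 = 16  → 16 < 44, loop
  ADD #9: R1 = 16 + 2 = 18  → 18 < 44, loop
  ADD #10: R1 = 18 + 2 = 20  → 20 < 44, loop
  ADD #11: R1 = 20 + 2 = 22  → 22 < 44, loop
  ADD #12: R1 = 22 + 2 = 24  → 24 < 44, loop
  ADD #13: R1 = 24 + 2 = 26  → 26 < 44, loop
  ADD #14: R1 = 26 + 2 = 28  → 28 < 44, loop
  ADD #15: R1 = 28 + 2 = 30  → 30 < 44, loop
  ADD #16: R1 = 30 + 2 = 32  → 32 < 44, loop
  ADD #17: R1 = 32 + 2 = 34  → 34 < 44, loop
  ADD #18: R1 = 34 + 2 = 36  → 36 < 44, loop
  ADD #19: R1 = 36 + 2 = 38  → 38 < 44, loop
  ADD #20: R1 = 38 + 2 = 40  → 40 < 44, loop
  ADD #21: R1 = 40 + 2 = 42  → 42 < 44, loop
  ADD #22: R1 = 42 + 2 = 44  → 44 >= 44, exit
Total ADD instructions: 22

22


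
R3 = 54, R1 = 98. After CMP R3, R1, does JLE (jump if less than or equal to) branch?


Trace:
  R3 = 54, R1 = 98
  CMP R3, R1  → compares 54 vs 98
  JLE checks: is 54 less than or equal to 98?
  54 < 98, so condition is true
Branch taken: Yes

Yes


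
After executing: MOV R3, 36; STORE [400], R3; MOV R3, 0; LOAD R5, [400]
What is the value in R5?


Register and memory trace:
  MOV R3, 36  → R3 = 36
  STORE [400], R3  → mem[400] = 36
  MOV R3, 0  → R3 = 0
  LOAD R5, [400]  → R5 = mem[400] = 36
Final: R5 = 36

36


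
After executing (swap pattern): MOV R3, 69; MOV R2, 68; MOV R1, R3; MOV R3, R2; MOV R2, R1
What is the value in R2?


Register state trace (swap pattern):
  MOV R3, 69  → R3 = 69
  MOV R2, 68  → R2 = 68
  MOV R1, R3  → R1 = 69  (save R3)
  MOV R3, R2  → R3 = 68  (R3 gets R2's value)
  MOV R2, R1  → R2 = 69  (R2 gets saved value)
Final: R2 = 69

69


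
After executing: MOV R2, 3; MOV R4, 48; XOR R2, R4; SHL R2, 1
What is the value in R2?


Register state trace:
  MOV R2, 3  → R2 = 3 (0b00000011)
  MOV R4, 48  → R4 = 48 (0b00110000)
  XOR R2, R4  → R2 = 3 XOR 48 = 51 (0b00110011)
  SHL R2, 1  → R2 = 51 << 1 = 102
Final: R2 = 102

102


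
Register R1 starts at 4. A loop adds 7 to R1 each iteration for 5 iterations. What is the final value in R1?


Starting value: R1 = 4
  Iter 1: R1 = 4 + 7 = 11
  Iter 2: R1 = 11 + 7 = 18
  Iter 3: R1 = 18 + 7 = 25
  Iter 4: R1 = 25 + 7 = 32
  Iter 5: R1 = 32 + 7 = 39
Final: R1 = 39

39


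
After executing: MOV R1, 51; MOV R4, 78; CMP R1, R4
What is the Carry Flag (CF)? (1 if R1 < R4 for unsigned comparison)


Register state trace:
  MOV R1, 51  → R1 = 51
  MOV R4, 78  → R4 = 78
  CMP R1, R4  → unsigned 51 - 78: borrow occurs
  51 < 78, so CF = 1
CF = 1

1


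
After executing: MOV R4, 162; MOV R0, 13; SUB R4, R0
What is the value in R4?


Register state trace:
  MOV R4, 162  → R4 = 162
  MOV R0, 13  → R0 = 13
  SUB R4, R0  → R4 = 162 - 13 = 149
Final: R4 = 149

149


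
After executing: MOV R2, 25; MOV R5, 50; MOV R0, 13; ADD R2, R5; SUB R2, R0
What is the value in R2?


Register state trace:
  MOV R2, 25  → R2 = 25
  MOV R5, 50  → R5 = 50
  MOV R0, 13  → R0 = 13
  ADD R2, R5  → R2 = 25 + 50 = 75
  SUB R2, R0  → R2 = 75 - 13 = 62
Final: R2 = 62

62


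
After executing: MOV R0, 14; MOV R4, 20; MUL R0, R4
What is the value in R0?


Register state trace:
  MOV R0, 14  → R0 = 14
  MOV R4, 20  → R4 = 20
  MUL R0, R4  → R0 = 14 * 20 = 280
Final: R0 = 280

280


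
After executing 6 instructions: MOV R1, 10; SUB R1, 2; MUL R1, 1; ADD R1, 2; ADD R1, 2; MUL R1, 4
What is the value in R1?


Register state trace:
  MOV R1, 10  → R1 = 10
  SUB R1, 2  → R1 = 10 - 2 = 8
  MUL R1, 1  → R1 = 8 * 1 = 8
  ADD R1, 2  → R1 = 8 + 2 = 10
  ADD R1, 2  → R1 = 10 + 2 = 12
  MUL R1, 4  → R1 = 12 * 4 = 48
Final: R1 = 48

48


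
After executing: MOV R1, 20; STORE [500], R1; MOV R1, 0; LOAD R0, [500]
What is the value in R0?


Register and memory trace:
  MOV R1, 20  → R1 = 20
  STORE [500], R1  → mem[500] = 20
  MOV R1, 0  → R1 = 0
  LOAD R0, [500]  → R0 = mem[500] = 20
Final: R0 = 20

20


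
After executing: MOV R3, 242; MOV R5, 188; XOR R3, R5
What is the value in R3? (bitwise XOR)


Register state trace:
  MOV R3, 242  → R3 = 242 (0b11110010)
  MOV R5, 188  → R5 = 188 (0b10111100)
  XOR R3, R5  → R3 = 242 XOR 188 = 78 (0b01001110)
Final: R3 = 78

78


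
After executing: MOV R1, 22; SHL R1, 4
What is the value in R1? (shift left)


Register state trace:
  MOV R1, 22  → R1 = 22
  SHL R1, 4  → R1 = 22 << 4 = 22 * 2^4 = 352
Final: R1 = 352

352


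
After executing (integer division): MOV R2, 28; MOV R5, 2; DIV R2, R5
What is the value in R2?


Register state trace:
  MOV R2, 28  → R2 = 28
  MOV R5, 2  → R5 = 2
  DIV R2, R5  → R2 = 28 // 2 = 14
Final: R2 = 14

14


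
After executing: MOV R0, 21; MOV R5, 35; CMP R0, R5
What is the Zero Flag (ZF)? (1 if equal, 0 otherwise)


Register state trace:
  MOV R0, 21  → R0 = 21
  MOV R5, 35  → R5 = 35
  CMP R0, R5  → computes 21 - 35 = -14
  Result is nonzero, so values are not equal
ZF = 0

0


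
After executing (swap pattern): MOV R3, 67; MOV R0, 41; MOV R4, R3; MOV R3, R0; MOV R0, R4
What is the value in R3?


Register state trace (swap pattern):
  MOV R3, 67  → R3 = 67
  MOV R0, 41  → R0 = 41
  MOV R4, R3  → R4 = 67  (save R3)
  MOV R3, R0  → R3 = 41  (R3 gets R0's value)
  MOV R0, R4  → R0 = 67  (R0 gets saved value)
Final: R3 = 41

41


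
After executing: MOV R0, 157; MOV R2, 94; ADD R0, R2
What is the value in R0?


Register state trace:
  MOV R0, 157  → R0 = 157
  MOV R2, 94  → R2 = 94
  ADD R0, R2  → R0 = 157 + 94 = 251
Final: R0 = 251

251


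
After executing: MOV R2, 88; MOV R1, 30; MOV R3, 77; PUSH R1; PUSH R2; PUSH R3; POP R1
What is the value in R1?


Stack trace (top is rightmost):
  MOV R2, 88  → R2 = 88
  MOV R1, 30  → R1 = 30
  MOV R3, 77  → R3 = 77
  PUSH R1  → stack: [30]
  PUSH R2  → stack: [30, 88]
  PUSH R3  → stack: [30, 88, 77]
  POP R1  → R1 = 77, stack: [30, 88]
Final: R1 = 77

77


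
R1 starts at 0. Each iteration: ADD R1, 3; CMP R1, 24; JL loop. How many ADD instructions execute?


Loop trace (R1 starts at 0, target 24, step 3):
  ADD #1: R1 = 0 + 3 = 3  → 3 < 24, loop
  ADD #2: R1 = 3 + 3 = 6  → 6 < 24, loop
  ADD #3: R1 = 6 + 3 = 9  → 9 < 24, loop
  ADD #4: R1 = 9 + 3 = 12  → 12 < 24, loop
  ADD #5: R1 = 12 + 3 = 15  → 15 < 24, loop
  ADD #6: R1 = 15 + 3 = 18  → 18 < 24, loop
  ADD #7: R1 = 18 + 3 = 21  → 21 < 24, loop
  ADD #8: R1 = 21 + 3 = 24  → 24 >= 24, exit
Total ADD instructions: 8

8


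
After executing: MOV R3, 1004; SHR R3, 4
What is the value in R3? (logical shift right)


Register state trace:
  MOV R3, 1004  → R3 = 1004
  SHR R3, 4  → R3 = 1004 >> 4 = 1004 // 2^4 = 62
Final: R3 = 62

62


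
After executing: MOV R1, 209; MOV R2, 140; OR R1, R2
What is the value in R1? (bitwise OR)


Register state trace:
  MOV R1, 209  → R1 = 209 (0b11010001)
  MOV R2, 140  → R2 = 140 (0b10001100)
  OR R1, R2   → R1 = 209 OR 140 = 221 (0b11011101)
Final: R1 = 221

221


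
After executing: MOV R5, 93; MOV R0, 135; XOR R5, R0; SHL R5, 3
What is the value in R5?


Register state trace:
  MOV R5, 93  → R5 = 93 (0b01011101)
  MOV R0, 135  → R0 = 135 (0b10000111)
  XOR R5, R0  → R5 = 93 XOR 135 = 218 (0b11011010)
  SHL R5, 3  → R5 = 218 << 3 = 1744
Final: R5 = 1744

1744


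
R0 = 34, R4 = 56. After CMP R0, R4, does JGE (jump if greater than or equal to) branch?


Trace:
  R0 = 34, R4 = 56
  CMP R0, R4  → compares 34 vs 56
  JGE checks: is 34 greater than or equal to 56?
  34 < 56, so condition is false
Branch taken: No

No


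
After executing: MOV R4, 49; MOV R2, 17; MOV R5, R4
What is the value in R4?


Register state trace:
  MOV R4, 49  → R4 = 49
  MOV R2, 17  → R2 = 17
  MOV R5, R4  → R5 = 49
Final: R4 = 49

49


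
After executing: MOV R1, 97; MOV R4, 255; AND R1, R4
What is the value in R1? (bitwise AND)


Register state trace:
  MOV R1, 97  → R1 = 97 (0b01100001)
  MOV R4, 255  → R4 = 255 (0b11111111)
  AND R1, R4  → R1 = 97 AND 255 = 97 (0b01100001)
Final: R1 = 97

97


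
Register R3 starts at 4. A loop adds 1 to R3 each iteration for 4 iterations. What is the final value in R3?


Starting value: R3 = 4
  Iter 1: R3 = 4 + 1 = 5
  Iter 2: R3 = 5 + 1 = 6
  Iter 3: R3 = 6 + 1 = 7
  Iter 4: R3 = 7 + 1 = 8
Final: R3 = 8

8


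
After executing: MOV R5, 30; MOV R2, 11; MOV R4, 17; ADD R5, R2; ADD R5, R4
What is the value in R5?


Register state trace:
  MOV R5, 30  → R5 = 30
  MOV R2, 11  → R2 = 11
  MOV R4, 17  → R4 = 17
  ADD R5, R2  → R5 = 30 + 11 = 41
  ADD R5, R4  → R5 = 41 + 17 = 58
Final: R5 = 58

58


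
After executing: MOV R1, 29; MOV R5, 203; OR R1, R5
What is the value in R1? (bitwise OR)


Register state trace:
  MOV R1, 29  → R1 = 29 (0b00011101)
  MOV R5, 203  → R5 = 203 (0b11001011)
  OR R1, R5   → R1 = 29 OR 203 = 223 (0b11011111)
Final: R1 = 223

223


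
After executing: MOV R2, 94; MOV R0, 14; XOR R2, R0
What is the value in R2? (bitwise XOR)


Register state trace:
  MOV R2, 94  → R2 = 94 (0b01011110)
  MOV R0, 14  → R0 = 14 (0b00001110)
  XOR R2, R0  → R2 = 94 XOR 14 = 80 (0b01010000)
Final: R2 = 80

80


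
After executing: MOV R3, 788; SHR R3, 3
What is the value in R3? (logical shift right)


Register state trace:
  MOV R3, 788  → R3 = 788
  SHR R3, 3  → R3 = 788 >> 3 = 788 // 2^3 = 98
Final: R3 = 98

98


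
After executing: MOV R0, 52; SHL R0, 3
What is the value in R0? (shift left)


Register state trace:
  MOV R0, 52  → R0 = 52
  SHL R0, 3  → R0 = 52 << 3 = 52 * 2^3 = 416
Final: R0 = 416

416


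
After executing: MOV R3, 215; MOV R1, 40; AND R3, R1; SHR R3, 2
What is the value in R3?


Register state trace:
  MOV R3, 215  → R3 = 215 (0b11010111)
  MOV R1, 40  → R1 = 40 (0b00101000)
  AND R3, R1  → R3 = 215 AND 40 = 0 (0b00000000)
  SHR R3, 2  → R3 = 0 >> 2 = 0
Final: R3 = 0

0


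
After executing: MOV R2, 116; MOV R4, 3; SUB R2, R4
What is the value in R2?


Register state trace:
  MOV R2, 116  → R2 = 116
  MOV R4, 3  → R4 = 3
  SUB R2, R4  → R2 = 116 - 3 = 113
Final: R2 = 113

113


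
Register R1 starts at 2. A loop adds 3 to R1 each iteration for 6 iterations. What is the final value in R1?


Starting value: R1 = 2
  Iter 1: R1 = 2 + 3 = 5
  Iter 2: R1 = 5 + 3 = 8
  Iter 3: R1 = 8 + 3 = 11
  Iter 4: R1 = 11 + 3 = 14
  Iter 5: R1 = 14 + 3 = 17
  Iter 6: R1 = 17 + 3 = 20
Final: R1 = 20

20


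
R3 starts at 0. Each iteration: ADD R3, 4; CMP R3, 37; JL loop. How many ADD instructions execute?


Loop trace (R3 starts at 0, target 37, step 4):
  ADD #1: R3 = 0 + 4 = 4  → 4 < 37, loop
  ADD #2: R3 = 4 + 4 = 8  → 8 < 37, loop
  ADD #3: R3 = 8 + 4 = 12  → 12 < 37, loop
  ADD #4: R3 = 12 + 4 = 16  → 16 < 37, loop
  ADD #5: R3 = 16 + 4 = 20  → 20 < 37, loop
  ADD #6: R3 = 20 + 4 = 24  → 24 < 37, loop
  ADD #7: R3 = 24 + 4 = 28  → 28 < 37, loop
  ADD #8: R3 = 28 + 4 = 32  → 32 < 37, loop
  ADD #9: R3 = 32 + 4 = 36  → 36 < 37, loop
  ADD #10: R3 = 36 + 4 = 40  → 40 >= 37, exit
Total ADD instructions: 10

10


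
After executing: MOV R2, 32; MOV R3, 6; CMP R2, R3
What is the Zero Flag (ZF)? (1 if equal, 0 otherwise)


Register state trace:
  MOV R2, 32  → R2 = 32
  MOV R3, 6  → R3 = 6
  CMP R2, R3  → computes 32 - 6 = 26
  Result is nonzero, so values are not equal
ZF = 0

0


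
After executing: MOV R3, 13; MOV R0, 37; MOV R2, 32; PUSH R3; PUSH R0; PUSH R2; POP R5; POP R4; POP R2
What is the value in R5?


Stack trace (top is rightmost):
  MOV R3, 13  → R3 = 13
  MOV R0, 37  → R0 = 37
  MOV R2, 32  → R2 = 32
  PUSH R3  → stack: [13]
  PUSH R0  → stack: [13, 37]
  PUSH R2  → stack: [13, 37, 32]
  POP R5  → R5 = 32, stack: [13, 37]
  POP R4  → R4 = 37, stack: [13]
  POP R2  → R2 = 13, stack: []
Final: R5 = 32

32


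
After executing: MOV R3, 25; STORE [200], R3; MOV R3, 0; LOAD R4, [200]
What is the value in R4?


Register and memory trace:
  MOV R3, 25  → R3 = 25
  STORE [200], R3  → mem[200] = 25
  MOV R3, 0  → R3 = 0
  LOAD R4, [200]  → R4 = mem[200] = 25
Final: R4 = 25

25


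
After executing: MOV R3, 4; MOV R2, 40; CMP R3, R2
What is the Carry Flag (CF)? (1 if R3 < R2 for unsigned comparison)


Register state trace:
  MOV R3, 4  → R3 = 4
  MOV R2, 40  → R2 = 40
  CMP R3, R2  → unsigned 4 - 40: borrow occurs
  4 < 40, so CF = 1
CF = 1

1


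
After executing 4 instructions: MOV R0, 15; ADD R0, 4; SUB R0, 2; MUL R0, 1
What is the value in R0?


Register state trace:
  MOV R0, 15  → R0 = 15
  ADD R0, 4  → R0 = 15 + 4 = 19
  SUB R0, 2  → R0 = 19 - 2 = 17
  MUL R0, 1  → R0 = 17 * 1 = 17
Final: R0 = 17

17


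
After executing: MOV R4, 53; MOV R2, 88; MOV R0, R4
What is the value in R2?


Register state trace:
  MOV R4, 53  → R4 = 53
  MOV R2, 88  → R2 = 88
  MOV R0, R4  → R0 = 53
Final: R2 = 88

88


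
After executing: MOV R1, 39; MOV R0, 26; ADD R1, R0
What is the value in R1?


Register state trace:
  MOV R1, 39  → R1 = 39
  MOV R0, 26  → R0 = 26
  ADD R1, R0  → R1 = 39 + 26 = 65
Final: R1 = 65

65


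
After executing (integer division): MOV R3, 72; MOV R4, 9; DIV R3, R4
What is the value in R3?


Register state trace:
  MOV R3, 72  → R3 = 72
  MOV R4, 9  → R4 = 9
  DIV R3, R4  → R3 = 72 // 9 = 8
Final: R3 = 8

8


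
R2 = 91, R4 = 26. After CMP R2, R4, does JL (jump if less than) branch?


Trace:
  R2 = 91, R4 = 26
  CMP R2, R4  → compares 91 vs 26
  JL checks: is 91 less than 26?
  91 > 26, so condition is false
Branch taken: No

No


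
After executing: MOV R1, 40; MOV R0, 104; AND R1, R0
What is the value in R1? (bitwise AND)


Register state trace:
  MOV R1, 40  → R1 = 40 (0b00101000)
  MOV R0, 104  → R0 = 104 (0b01101000)
  AND R1, R0  → R1 = 40 AND 104 = 40 (0b00101000)
Final: R1 = 40

40


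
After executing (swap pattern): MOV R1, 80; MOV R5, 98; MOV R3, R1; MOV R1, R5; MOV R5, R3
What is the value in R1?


Register state trace (swap pattern):
  MOV R1, 80  → R1 = 80
  MOV R5, 98  → R5 = 98
  MOV R3, R1  → R3 = 80  (save R1)
  MOV R1, R5  → R1 = 98  (R1 gets R5's value)
  MOV R5, R3  → R5 = 80  (R5 gets saved value)
Final: R1 = 98

98


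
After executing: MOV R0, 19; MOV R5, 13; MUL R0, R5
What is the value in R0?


Register state trace:
  MOV R0, 19  → R0 = 19
  MOV R5, 13  → R5 = 13
  MUL R0, R5  → R0 = 19 * 13 = 247
Final: R0 = 247

247


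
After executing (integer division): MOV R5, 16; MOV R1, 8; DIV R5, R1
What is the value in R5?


Register state trace:
  MOV R5, 16  → R5 = 16
  MOV R1, 8  → R1 = 8
  DIV R5, R1  → R5 = 16 // 8 = 2
Final: R5 = 2

2


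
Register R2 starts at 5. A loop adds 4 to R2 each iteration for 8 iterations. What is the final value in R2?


Starting value: R2 = 5
  Iter 1: R2 = 5 + 4 = 9
  Iter 2: R2 = 9 + 4 = 13
  Iter 3: R2 = 13 + 4 = 17
  Iter 4: R2 = 17 + 4 = 21
  Iter 5: R2 = 21 + 4 = 25
  Iter 6: R2 = 25 + 4 = 29
  Iter 7: R2 = 29 + 4 = 33
  Iter 8: R2 = 33 + 4 = 37
Final: R2 = 37

37


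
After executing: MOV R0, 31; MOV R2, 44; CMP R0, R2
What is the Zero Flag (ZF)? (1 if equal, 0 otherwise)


Register state trace:
  MOV R0, 31  → R0 = 31
  MOV R2, 44  → R2 = 44
  CMP R0, R2  → computes 31 - 44 = -13
  Result is nonzero, so values are not equal
ZF = 0

0


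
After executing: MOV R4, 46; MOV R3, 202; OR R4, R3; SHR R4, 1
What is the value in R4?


Register state trace:
  MOV R4, 46  → R4 = 46 (0b00101110)
  MOV R3, 202  → R3 = 202 (0b11001010)
  OR R4, R3  → R4 = 46 OR 202 = 238 (0b11101110)
  SHR R4, 1  → R4 = 238 >> 1 = 119
Final: R4 = 119

119


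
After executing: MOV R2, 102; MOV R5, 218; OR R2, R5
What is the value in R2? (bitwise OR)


Register state trace:
  MOV R2, 102  → R2 = 102 (0b01100110)
  MOV R5, 218  → R5 = 218 (0b11011010)
  OR R2, R5   → R2 = 102 OR 218 = 254 (0b11111110)
Final: R2 = 254

254


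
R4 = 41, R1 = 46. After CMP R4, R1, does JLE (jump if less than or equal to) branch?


Trace:
  R4 = 41, R1 = 46
  CMP R4, R1  → compares 41 vs 46
  JLE checks: is 41 less than or equal to 46?
  41 < 46, so condition is true
Branch taken: Yes

Yes


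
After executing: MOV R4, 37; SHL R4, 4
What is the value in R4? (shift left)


Register state trace:
  MOV R4, 37  → R4 = 37
  SHL R4, 4  → R4 = 37 << 4 = 37 * 2^4 = 592
Final: R4 = 592

592


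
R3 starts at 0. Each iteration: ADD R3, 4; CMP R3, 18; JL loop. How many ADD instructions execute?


Loop trace (R3 starts at 0, target 18, step 4):
  ADD #1: R3 = 0 + 4 = 4  → 4 < 18, loop
  ADD #2: R3 = 4 + 4 = 8  → 8 < 18, loop
  ADD #3: R3 = 8 + 4 = 12  → 12 < 18, loop
  ADD #4: R3 = 12 + 4 = 16  → 16 < 18, loop
  ADD #5: R3 = 16 + 4 = 20  → 20 >= 18, exit
Total ADD instructions: 5

5


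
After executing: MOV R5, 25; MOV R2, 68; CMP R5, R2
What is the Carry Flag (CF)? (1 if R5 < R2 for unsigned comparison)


Register state trace:
  MOV R5, 25  → R5 = 25
  MOV R2, 68  → R2 = 68
  CMP R5, R2  → unsigned 25 - 68: borrow occurs
  25 < 68, so CF = 1
CF = 1

1


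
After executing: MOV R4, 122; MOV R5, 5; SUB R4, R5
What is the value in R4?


Register state trace:
  MOV R4, 122  → R4 = 122
  MOV R5, 5  → R5 = 5
  SUB R4, R5  → R4 = 122 - 5 = 117
Final: R4 = 117

117


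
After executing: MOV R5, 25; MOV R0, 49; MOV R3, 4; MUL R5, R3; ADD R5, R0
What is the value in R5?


Register state trace:
  MOV R5, 25  → R5 = 25
  MOV R0, 49  → R0 = 49
  MOV R3, 4  → R3 = 4
  MUL R5, R3  → R5 = 25 * 4 = 100
  ADD R5, R0  → R5 = 100 + 49 = 149
Final: R5 = 149

149


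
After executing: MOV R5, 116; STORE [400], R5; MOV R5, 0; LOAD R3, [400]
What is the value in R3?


Register and memory trace:
  MOV R5, 116  → R5 = 116
  STORE [400], R5  → mem[400] = 116
  MOV R5, 0  → R5 = 0
  LOAD R3, [400]  → R3 = mem[400] = 116
Final: R3 = 116

116


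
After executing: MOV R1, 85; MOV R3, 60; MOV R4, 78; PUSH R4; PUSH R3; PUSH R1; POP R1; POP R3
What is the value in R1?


Stack trace (top is rightmost):
  MOV R1, 85  → R1 = 85
  MOV R3, 60  → R3 = 60
  MOV R4, 78  → R4 = 78
  PUSH R4  → stack: [78]
  PUSH R3  → stack: [78, 60]
  PUSH R1  → stack: [78, 60, 85]
  POP R1  → R1 = 85, stack: [78, 60]
  POP R3  → R3 = 60, stack: [78]
Final: R1 = 85

85


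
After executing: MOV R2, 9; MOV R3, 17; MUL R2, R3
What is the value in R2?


Register state trace:
  MOV R2, 9  → R2 = 9
  MOV R3, 17  → R3 = 17
  MUL R2, R3  → R2 = 9 * 17 = 153
Final: R2 = 153

153


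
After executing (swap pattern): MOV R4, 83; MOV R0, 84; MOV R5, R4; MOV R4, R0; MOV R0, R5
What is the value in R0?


Register state trace (swap pattern):
  MOV R4, 83  → R4 = 83
  MOV R0, 84  → R0 = 84
  MOV R5, R4  → R5 = 83  (save R4)
  MOV R4, R0  → R4 = 84  (R4 gets R0's value)
  MOV R0, R5  → R0 = 83  (R0 gets saved value)
Final: R0 = 83

83


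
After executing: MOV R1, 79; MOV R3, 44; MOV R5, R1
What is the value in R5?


Register state trace:
  MOV R1, 79  → R1 = 79
  MOV R3, 44  → R3 = 44
  MOV R5, R1  → R5 = 79
Final: R5 = 79

79


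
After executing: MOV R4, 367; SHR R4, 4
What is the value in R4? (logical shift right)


Register state trace:
  MOV R4, 367  → R4 = 367
  SHR R4, 4  → R4 = 367 >> 4 = 367 // 2^4 = 22
Final: R4 = 22

22


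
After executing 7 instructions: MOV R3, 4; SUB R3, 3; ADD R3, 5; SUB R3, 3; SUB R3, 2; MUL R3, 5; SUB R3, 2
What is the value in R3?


Register state trace:
  MOV R3, 4  → R3 = 4
  SUB R3, 3  → R3 = 4 - 3 = 1
  ADD R3, 5  → R3 = 1 + 5 = 6
  SUB R3, 3  → R3 = 6 - 3 = 3
  SUB R3, 2  → R3 = 3 - 2 = 1
  MUL R3, 5  → R3 = 1 * 5 = 5
  SUB R3, 2  → R3 = 5 - 2 = 3
Final: R3 = 3

3


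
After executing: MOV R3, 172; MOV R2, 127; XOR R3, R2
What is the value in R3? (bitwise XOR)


Register state trace:
  MOV R3, 172  → R3 = 172 (0b10101100)
  MOV R2, 127  → R2 = 127 (0b01111111)
  XOR R3, R2  → R3 = 172 XOR 127 = 211 (0b11010011)
Final: R3 = 211

211


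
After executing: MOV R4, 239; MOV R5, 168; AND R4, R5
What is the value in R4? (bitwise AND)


Register state trace:
  MOV R4, 239  → R4 = 239 (0b11101111)
  MOV R5, 168  → R5 = 168 (0b10101000)
  AND R4, R5  → R4 = 239 AND 168 = 168 (0b10101000)
Final: R4 = 168

168


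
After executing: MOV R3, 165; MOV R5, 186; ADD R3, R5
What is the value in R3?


Register state trace:
  MOV R3, 165  → R3 = 165
  MOV R5, 186  → R5 = 186
  ADD R3, R5  → R3 = 165 + 186 = 351
Final: R3 = 351

351


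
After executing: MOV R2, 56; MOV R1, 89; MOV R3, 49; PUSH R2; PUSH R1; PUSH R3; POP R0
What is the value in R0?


Stack trace (top is rightmost):
  MOV R2, 56  → R2 = 56
  MOV R1, 89  → R1 = 89
  MOV R3, 49  → R3 = 49
  PUSH R2  → stack: [56]
  PUSH R1  → stack: [56, 89]
  PUSH R3  → stack: [56, 89, 49]
  POP R0  → R0 = 49, stack: [56, 89]
Final: R0 = 49

49


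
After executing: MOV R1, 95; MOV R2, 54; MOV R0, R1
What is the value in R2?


Register state trace:
  MOV R1, 95  → R1 = 95
  MOV R2, 54  → R2 = 54
  MOV R0, R1  → R0 = 95
Final: R2 = 54

54


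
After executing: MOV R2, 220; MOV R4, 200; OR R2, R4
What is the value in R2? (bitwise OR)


Register state trace:
  MOV R2, 220  → R2 = 220 (0b11011100)
  MOV R4, 200  → R4 = 200 (0b11001000)
  OR R2, R4   → R2 = 220 OR 200 = 220 (0b11011100)
Final: R2 = 220

220


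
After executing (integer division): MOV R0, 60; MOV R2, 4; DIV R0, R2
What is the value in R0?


Register state trace:
  MOV R0, 60  → R0 = 60
  MOV R2, 4  → R2 = 4
  DIV R0, R2  → R0 = 60 // 4 = 15
Final: R0 = 15

15


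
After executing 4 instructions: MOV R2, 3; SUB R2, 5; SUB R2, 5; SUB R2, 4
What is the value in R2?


Register state trace:
  MOV R2, 3  → R2 = 3
  SUB R2, 5  → R2 = 3 - 5 = -2
  SUB R2, 5  → R2 = -2 - 5 = -7
  SUB R2, 4  → R2 = -7 - 4 = -11
Final: R2 = -11

-11


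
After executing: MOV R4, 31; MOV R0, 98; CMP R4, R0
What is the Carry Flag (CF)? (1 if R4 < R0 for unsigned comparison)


Register state trace:
  MOV R4, 31  → R4 = 31
  MOV R0, 98  → R0 = 98
  CMP R4, R0  → unsigned 31 - 98: borrow occurs
  31 < 98, so CF = 1
CF = 1

1


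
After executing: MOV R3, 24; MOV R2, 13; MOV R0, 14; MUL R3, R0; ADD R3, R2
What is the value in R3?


Register state trace:
  MOV R3, 24  → R3 = 24
  MOV R2, 13  → R2 = 13
  MOV R0, 14  → R0 = 14
  MUL R3, R0  → R3 = 24 * 14 = 336
  ADD R3, R2  → R3 = 336 + 13 = 349
Final: R3 = 349

349


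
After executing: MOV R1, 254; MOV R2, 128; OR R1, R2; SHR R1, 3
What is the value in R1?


Register state trace:
  MOV R1, 254  → R1 = 254 (0b11111110)
  MOV R2, 128  → R2 = 128 (0b10000000)
  OR R1, R2  → R1 = 254 OR 128 = 254 (0b11111110)
  SHR R1, 3  → R1 = 254 >> 3 = 31
Final: R1 = 31

31


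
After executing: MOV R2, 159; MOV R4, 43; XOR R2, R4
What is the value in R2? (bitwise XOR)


Register state trace:
  MOV R2, 159  → R2 = 159 (0b10011111)
  MOV R4, 43  → R4 = 43 (0b00101011)
  XOR R2, R4  → R2 = 159 XOR 43 = 180 (0b10110100)
Final: R2 = 180

180


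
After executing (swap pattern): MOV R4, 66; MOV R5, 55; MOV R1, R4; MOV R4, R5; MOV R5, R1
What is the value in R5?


Register state trace (swap pattern):
  MOV R4, 66  → R4 = 66
  MOV R5, 55  → R5 = 55
  MOV R1, R4  → R1 = 66  (save R4)
  MOV R4, R5  → R4 = 55  (R4 gets R5's value)
  MOV R5, R1  → R5 = 66  (R5 gets saved value)
Final: R5 = 66

66


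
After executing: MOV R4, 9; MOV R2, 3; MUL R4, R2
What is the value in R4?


Register state trace:
  MOV R4, 9  → R4 = 9
  MOV R2, 3  → R2 = 3
  MUL R4, R2  → R4 = 9 * 3 = 27
Final: R4 = 27

27


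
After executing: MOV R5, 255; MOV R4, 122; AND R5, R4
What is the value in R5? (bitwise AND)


Register state trace:
  MOV R5, 255  → R5 = 255 (0b11111111)
  MOV R4, 122  → R4 = 122 (0b01111010)
  AND R5, R4  → R5 = 255 AND 122 = 122 (0b01111010)
Final: R5 = 122

122


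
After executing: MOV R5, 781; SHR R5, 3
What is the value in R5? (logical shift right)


Register state trace:
  MOV R5, 781  → R5 = 781
  SHR R5, 3  → R5 = 781 >> 3 = 781 // 2^3 = 97
Final: R5 = 97

97


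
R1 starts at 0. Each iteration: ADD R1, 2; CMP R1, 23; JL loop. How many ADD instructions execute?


Loop trace (R1 starts at 0, target 23, step 2):
  ADD #1: R1 = 0 + 2 = 2  → 2 < 23, loop
  ADD #2: R1 = 2 + 2 = 4  → 4 < 23, loop
  ADD #3: R1 = 4 + 2 = 6  → 6 < 23, loop
  ADD #4: R1 = 6 + 2 = 8  → 8 < 23, loop
  ADD #5: R1 = 8 + 2 = 10  → 10 < 23, loop
  ADD #6: R1 = 10 + 2 = 12  → 12 < 23, loop
  ADD #7: R1 = 12 + 2 = 14  → 14 < 23, loop
  ADD #8: R1 = 14 + 2 = 16  → 16 < 23, loop
  ADD #9: R1 = 16 + 2 = 18  → 18 < 23, loop
  ADD #10: R1 = 18 + 2 = 20  → 20 < 23, loop
  ADD #11: R1 = 20 + 2 = 22  → 22 < 23, loop
  ADD #12: R1 = 22 + 2 = 24  → 24 >= 23, exit
Total ADD instructions: 12

12


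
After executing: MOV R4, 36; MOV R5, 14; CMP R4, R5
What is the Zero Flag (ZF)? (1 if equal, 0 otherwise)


Register state trace:
  MOV R4, 36  → R4 = 36
  MOV R5, 14  → R5 = 14
  CMP R4, R5  → computes 36 - 14 = 22
  Result is nonzero, so values are not equal
ZF = 0

0


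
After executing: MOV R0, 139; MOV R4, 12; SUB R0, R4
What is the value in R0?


Register state trace:
  MOV R0, 139  → R0 = 139
  MOV R4, 12  → R4 = 12
  SUB R0, R4  → R0 = 139 - 12 = 127
Final: R0 = 127

127


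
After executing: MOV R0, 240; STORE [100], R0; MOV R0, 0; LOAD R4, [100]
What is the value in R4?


Register and memory trace:
  MOV R0, 240  → R0 = 240
  STORE [100], R0  → mem[100] = 240
  MOV R0, 0  → R0 = 0
  LOAD R4, [100]  → R4 = mem[100] = 240
Final: R4 = 240

240


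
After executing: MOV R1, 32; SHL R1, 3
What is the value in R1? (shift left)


Register state trace:
  MOV R1, 32  → R1 = 32
  SHL R1, 3  → R1 = 32 << 3 = 32 * 2^3 = 256
Final: R1 = 256

256


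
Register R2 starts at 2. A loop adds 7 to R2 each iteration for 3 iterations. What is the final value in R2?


Starting value: R2 = 2
  Iter 1: R2 = 2 + 7 = 9
  Iter 2: R2 = 9 + 7 = 16
  Iter 3: R2 = 16 + 7 = 23
Final: R2 = 23

23


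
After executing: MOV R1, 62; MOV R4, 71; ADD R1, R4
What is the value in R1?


Register state trace:
  MOV R1, 62  → R1 = 62
  MOV R4, 71  → R4 = 71
  ADD R1, R4  → R1 = 62 + 71 = 133
Final: R1 = 133

133


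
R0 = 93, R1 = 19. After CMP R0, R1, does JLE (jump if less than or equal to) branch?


Trace:
  R0 = 93, R1 = 19
  CMP R0, R1  → compares 93 vs 19
  JLE checks: is 93 less than or equal to 19?
  93 > 19, so condition is false
Branch taken: No

No


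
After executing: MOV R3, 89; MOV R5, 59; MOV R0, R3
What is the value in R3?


Register state trace:
  MOV R3, 89  → R3 = 89
  MOV R5, 59  → R5 = 59
  MOV R0, R3  → R0 = 89
Final: R3 = 89

89


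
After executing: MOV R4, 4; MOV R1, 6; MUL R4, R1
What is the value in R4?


Register state trace:
  MOV R4, 4  → R4 = 4
  MOV R1, 6  → R1 = 6
  MUL R4, R1  → R4 = 4 * 6 = 24
Final: R4 = 24

24


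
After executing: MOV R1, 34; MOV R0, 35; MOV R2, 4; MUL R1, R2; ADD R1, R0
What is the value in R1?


Register state trace:
  MOV R1, 34  → R1 = 34
  MOV R0, 35  → R0 = 35
  MOV R2, 4  → R2 = 4
  MUL R1, R2  → R1 = 34 * 4 = 136
  ADD R1, R0  → R1 = 136 + 35 = 171
Final: R1 = 171

171


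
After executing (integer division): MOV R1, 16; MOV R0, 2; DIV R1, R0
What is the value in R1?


Register state trace:
  MOV R1, 16  → R1 = 16
  MOV R0, 2  → R0 = 2
  DIV R1, R0  → R1 = 16 // 2 = 8
Final: R1 = 8

8


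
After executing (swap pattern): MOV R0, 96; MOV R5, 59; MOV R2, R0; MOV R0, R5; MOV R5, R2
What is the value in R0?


Register state trace (swap pattern):
  MOV R0, 96  → R0 = 96
  MOV R5, 59  → R5 = 59
  MOV R2, R0  → R2 = 96  (save R0)
  MOV R0, R5  → R0 = 59  (R0 gets R5's value)
  MOV R5, R2  → R5 = 96  (R5 gets saved value)
Final: R0 = 59

59


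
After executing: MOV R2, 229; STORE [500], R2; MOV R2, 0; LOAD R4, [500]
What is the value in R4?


Register and memory trace:
  MOV R2, 229  → R2 = 229
  STORE [500], R2  → mem[500] = 229
  MOV R2, 0  → R2 = 0
  LOAD R4, [500]  → R4 = mem[500] = 229
Final: R4 = 229

229


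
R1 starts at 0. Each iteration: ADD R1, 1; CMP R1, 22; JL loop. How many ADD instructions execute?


Loop trace (R1 starts at 0, target 22, step 1):
  ADD #1: R1 = 0 + 1 = 1  → 1 < 22, loop
  ADD #2: R1 = 1 + 1 = 2  → 2 < 22, loop
  ADD #3: R1 = 2 + 1 = 3  → 3 < 22, loop
  ADD #4: R1 = 3 + 1 = 4  → 4 < 22, loop
  ADD #5: R1 = 4 + 1 = 5  → 5 < 22, loop
  ADD #6: R1 = 5 + 1 = 6  → 6 < 22, loop
  ADD #7: R1 = 6 + 1 = 7  → 7 < 22, loop
  ADD #8: R1 = 7 + 1 = 8  → 8 < 22, loop
  ADD #9: R1 = 8 + 1 = 9  → 9 < 22, loop
  ADD #10: R1 = 9 + 1 = 10  → 10 < 22, loop
  ADD #11: R1 = 10 + 1 = 11  → 11 < 22, loop
  ADD #12: R1 = 11 + 1 = 12  → 12 < 22, loop
  ADD #13: R1 = 12 + 1 = 13  → 13 < 22, loop
  ADD #14: R1 = 13 + 1 = 14  → 14 < 22, loop
  ADD #15: R1 = 14 + 1 = 15  → 15 < 22, loop
  ADD #16: R1 = 15 + 1 = 16  → 16 < 22, loop
  ADD #17: R1 = 16 + 1 = 17  → 17 < 22, loop
  ADD #18: R1 = 17 + 1 = 18  → 18 < 22, loop
  ADD #19: R1 = 18 + 1 = 19  → 19 < 22, loop
  ADD #20: R1 = 19 + 1 = 20  → 20 < 22, loop
  ADD #21: R1 = 20 + 1 = 21  → 21 < 22, loop
  ADD #22: R1 = 21 + 1 = 22  → 22 >= 22, exit
Total ADD instructions: 22

22
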